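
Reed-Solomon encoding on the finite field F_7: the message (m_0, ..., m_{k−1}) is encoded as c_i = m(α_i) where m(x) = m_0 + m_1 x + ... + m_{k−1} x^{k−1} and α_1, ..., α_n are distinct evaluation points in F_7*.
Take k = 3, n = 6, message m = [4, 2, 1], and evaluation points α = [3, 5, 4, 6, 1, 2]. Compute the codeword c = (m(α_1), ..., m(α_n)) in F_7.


c = [5, 4, 0, 3, 0, 5]

Message polynomial: m(x) = 4 + 2·x + 1·x^2 (mod 7).
For each evaluation point α_i, compute m(α_i) mod 7:
  α_1 = 3: Horner steps 1 → 5 → 5, so m(3) = 5.
  α_2 = 5: Horner steps 1 → 0 → 4, so m(5) = 4.
  α_3 = 4: Horner steps 1 → 6 → 0, so m(4) = 0.
  α_4 = 6: Horner steps 1 → 1 → 3, so m(6) = 3.
  α_5 = 1: Horner steps 1 → 3 → 0, so m(1) = 0.
  α_6 = 2: Horner steps 1 → 4 → 5, so m(2) = 5.
Codeword c = [5, 4, 0, 3, 0, 5] ∈ F_7^6.


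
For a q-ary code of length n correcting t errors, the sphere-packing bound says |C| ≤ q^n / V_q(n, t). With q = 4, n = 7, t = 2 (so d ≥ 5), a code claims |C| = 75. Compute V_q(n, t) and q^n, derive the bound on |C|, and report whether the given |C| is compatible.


V_q(n, t) = 211, q^n = 16384, Hamming bound = 77, |C| = 75 ≤ bound (satisfied).

Step 1: Compute V_q(n, t) = Σ_{j=0}^2 C(n, j) (q−1)^j.
  j = 0: C(7,0)·(3)^0 = 1·1 = 1.
  j = 1: C(7,1)·(3)^1 = 7·3 = 21.
  j = 2: C(7,2)·(3)^2 = 21·9 = 189.
  V_q(n, t) = 1 + 21 + 189 = 211.
Step 2: q^n = 4^7 = 16384.
Step 3: Hamming bound ⌊q^n / V_q(n,t)⌋ = ⌊16384/211⌋ = 77.
Step 4: Compare |C| = 75 to 77: satisfied.
The claimed |C| lies below the Hamming bound.


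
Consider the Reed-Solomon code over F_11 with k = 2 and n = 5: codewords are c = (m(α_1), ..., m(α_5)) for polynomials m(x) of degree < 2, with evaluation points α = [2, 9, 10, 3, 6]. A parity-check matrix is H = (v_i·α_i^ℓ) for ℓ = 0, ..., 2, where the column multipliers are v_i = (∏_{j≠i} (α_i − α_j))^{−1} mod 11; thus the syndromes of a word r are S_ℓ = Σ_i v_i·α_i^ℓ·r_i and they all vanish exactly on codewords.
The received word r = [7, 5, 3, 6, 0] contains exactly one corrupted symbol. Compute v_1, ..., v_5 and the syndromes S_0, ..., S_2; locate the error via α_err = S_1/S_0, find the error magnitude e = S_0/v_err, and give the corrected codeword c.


S = (8, 5, 10), error at position 1, error magnitude e = 10, c = [8, 5, 3, 6, 0].

Step 1: column multipliers v_i = (∏_{j≠i}(α_i − α_j))^{−1} mod 11.
  i = 1 (α = 2): (2−9)(2−10)(2−3)(2−6) = (−7)·(−8)·(−1)·(−4) = 224 ≡ 4, so v_1 = 4^{−1} = 3 (mod 11).
  i = 2 (α = 9): (9−2)(9−10)(9−3)(9−6) = 7·(−1)·6·3 = −126 ≡ 6, so v_2 = 6^{−1} = 2 (mod 11).
  i = 3 (α = 10): (10−2)(10−9)(10−3)(10−6) = 8·1·7·4 = 224 ≡ 4, so v_3 = 4^{−1} = 3 (mod 11).
  i = 4 (α = 3): (3−2)(3−9)(3−10)(3−6) = 1·(−6)·(−7)·(−3) = −126 ≡ 6, so v_4 = 6^{−1} = 2 (mod 11).
  i = 5 (α = 6): (6−2)(6−9)(6−10)(6−3) = 4·(−3)·(−4)·3 = 144 ≡ 1, so v_5 = 1^{−1} = 1 (mod 11).
  v = [3, 2, 3, 2, 1].
Step 2: syndromes of r = [7, 5, 3, 6, 0] (all sums mod 11).
  S_0 = Σ v_i r_i = 3·7 + 2·5 + 3·3 + 2·6 + 1·0 = 52 ≡ 8.
  S_1 = Σ v_i α_i r_i = 3·2·7 + 2·9·5 + 3·10·3 + 2·3·6 + 1·6·0 = 258 ≡ 5.
  α_i^2 mod 11 = [4, 4, 1, 9, 3].
  S_2 = Σ v_i α_i^2 r_i = 3·4·7 + 2·4·5 + 3·1·3 + 2·9·6 + 1·3·0 = 241 ≡ 10.
  S = (8, 5, 10) ≠ 0, so r is not a codeword (an error is present).
Step 3: locate the error. For a single error e at position i, S_ℓ = v_i·e·α_i^ℓ, so α_err = S_1/S_0.
  S_0^{−1} = 8^{−1} = 7 (mod 11), so α_err = 5·7 = 35 ≡ 2 = α_1. Error position i = 1.
  Consistency check: S_2/S_1 = 10·9 = 90 ≡ 2 = α_err ✓ (single-error assumption holds).
Step 4: error magnitude e = S_0/v_1 = S_0·∏_{j≠1}(α_1 − α_j) = 8·4 = 32 ≡ 10 (mod 11).
Step 5: correct position 1: c_1 = r_1 − e = 7 − 10 ≡ 8 (mod 11). Hence c = [8, 5, 3, 6, 0].
  Check: interpolating c through the α_i gives m(x) = 1 + 9·x (degree < 2) with m(α_i) = c_i for every i, so c is indeed a codeword.


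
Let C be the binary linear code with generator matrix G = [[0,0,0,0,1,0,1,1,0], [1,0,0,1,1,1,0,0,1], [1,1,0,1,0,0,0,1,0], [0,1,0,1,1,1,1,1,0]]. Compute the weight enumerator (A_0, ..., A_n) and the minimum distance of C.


Weight distribution: A_0 = 1, A_3 = 4, A_4 = 5, A_5 = 4, A_6 = 2. Minimum distance d = 3.

Enumerate all 2^4 = 16 messages m ∈ F_2^4.
For each, compute codeword c = mG in F_2^9, then tally its weight.
  m = 0000 → c = 000000000, weight = 0.
  m = 1000 → c = 000010110, weight = 3.
  m = 0100 → c = 100111001, weight = 5.
  m = 1100 → c = 100101111, weight = 6.
  m = 0010 → c = 110100010, weight = 4.
  m = 1010 → c = 110110100, weight = 5.
  m = 0110 → c = 010011011, weight = 5.
  m = 1110 → c = 010001101, weight = 4.
  m = 0001 → c = 010111110, weight = 6.
  m = 1001 → c = 010101000, weight = 3.
  m = 0101 → c = 110000111, weight = 5.
  m = 1101 → c = 110010001, weight = 4.
  m = 0011 → c = 100011100, weight = 4.
  m = 1011 → c = 100001010, weight = 3.
  m = 0111 → c = 000100101, weight = 3.
  m = 1111 → c = 000110011, weight = 4.
Tally weights:
  weight 0: 1 codewords.
  weight 3: 4 codewords.
  weight 4: 5 codewords.
  weight 5: 4 codewords.
  weight 6: 2 codewords.
Minimum distance d = smallest w > 0 with A_w > 0 = 3.
Sanity: Σ A_w = 16 = 2^4 = 16 ✓.


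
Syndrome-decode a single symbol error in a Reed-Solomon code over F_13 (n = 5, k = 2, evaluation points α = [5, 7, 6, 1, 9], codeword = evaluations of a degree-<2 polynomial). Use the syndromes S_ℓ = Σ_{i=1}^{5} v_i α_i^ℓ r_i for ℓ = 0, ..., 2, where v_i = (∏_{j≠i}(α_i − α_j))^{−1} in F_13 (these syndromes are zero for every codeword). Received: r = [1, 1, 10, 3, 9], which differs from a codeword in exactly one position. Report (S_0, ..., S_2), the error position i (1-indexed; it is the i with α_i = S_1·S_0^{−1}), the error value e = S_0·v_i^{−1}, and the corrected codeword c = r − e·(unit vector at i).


S = (3, 2, 10), error at position 1, error magnitude e = 8, c = [6, 1, 10, 3, 9].

Step 1: column multipliers v_i = (∏_{j≠i}(α_i − α_j))^{−1} mod 13.
  i = 1 (α = 5): (5−7)(5−6)(5−1)(5−9) = (−2)·(−1)·4·(−4) = −32 ≡ 7, so v_1 = 7^{−1} = 2 (mod 13).
  i = 2 (α = 7): (7−5)(7−6)(7−1)(7−9) = 2·1·6·(−2) = −24 ≡ 2, so v_2 = 2^{−1} = 7 (mod 13).
  i = 3 (α = 6): (6−5)(6−7)(6−1)(6−9) = 1·(−1)·5·(−3) = 15 ≡ 2, so v_3 = 2^{−1} = 7 (mod 13).
  i = 4 (α = 1): (1−5)(1−7)(1−6)(1−9) = (−4)·(−6)·(−5)·(−8) = 960 ≡ 11, so v_4 = 11^{−1} = 6 (mod 13).
  i = 5 (α = 9): (9−5)(9−7)(9−6)(9−1) = 4·2·3·8 = 192 ≡ 10, so v_5 = 10^{−1} = 4 (mod 13).
  v = [2, 7, 7, 6, 4].
Step 2: syndromes of r = [1, 1, 10, 3, 9] (all sums mod 13).
  S_0 = Σ v_i r_i = 2·1 + 7·1 + 7·10 + 6·3 + 4·9 = 133 ≡ 3.
  S_1 = Σ v_i α_i r_i = 2·5·1 + 7·7·1 + 7·6·10 + 6·1·3 + 4·9·9 = 821 ≡ 2.
  α_i^2 mod 13 = [12, 10, 10, 1, 3].
  S_2 = Σ v_i α_i^2 r_i = 2·12·1 + 7·10·1 + 7·10·10 + 6·1·3 + 4·3·9 = 920 ≡ 10.
  S = (3, 2, 10) ≠ 0, so r is not a codeword (an error is present).
Step 3: locate the error. For a single error e at position i, S_ℓ = v_i·e·α_i^ℓ, so α_err = S_1/S_0.
  S_0^{−1} = 3^{−1} = 9 (mod 13), so α_err = 2·9 = 18 ≡ 5 = α_1. Error position i = 1.
  Consistency check: S_2/S_1 = 10·7 = 70 ≡ 5 = α_err ✓ (single-error assumption holds).
Step 4: error magnitude e = S_0/v_1 = S_0·∏_{j≠1}(α_1 − α_j) = 3·7 = 21 ≡ 8 (mod 13).
Step 5: correct position 1: c_1 = r_1 − e = 1 − 8 ≡ 6 (mod 13). Hence c = [6, 1, 10, 3, 9].
  Check: interpolating c through the α_i gives m(x) = 12 + 4·x (degree < 2) with m(α_i) = c_i for every i, so c is indeed a codeword.


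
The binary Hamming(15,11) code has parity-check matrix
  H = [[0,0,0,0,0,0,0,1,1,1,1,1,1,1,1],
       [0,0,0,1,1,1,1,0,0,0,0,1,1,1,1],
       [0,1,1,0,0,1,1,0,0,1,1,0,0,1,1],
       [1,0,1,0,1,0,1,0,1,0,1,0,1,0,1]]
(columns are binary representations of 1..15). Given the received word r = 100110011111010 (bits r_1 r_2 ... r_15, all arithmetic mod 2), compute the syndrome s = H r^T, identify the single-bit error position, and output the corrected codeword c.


s = (0, 0, 1, 0)^T, error position = 2, corrected codeword c = 110110011111010

Compute s = H r^T mod 2 one row at a time:
  s_1 = 1 + 1 + 1 + 1 + 1 + 0 + 1 + 0 = 6 ≡ 0 (mod 2).
  s_2 = 1 + 1 + 0 + 0 + 1 + 0 + 1 + 0 = 4 ≡ 0 (mod 2).
  s_3 = 0 + 0 + 0 + 0 + 1 + 1 + 1 + 0 = 3 ≡ 1 (mod 2).
  s_4 = 1 + 0 + 1 + 0 + 1 + 1 + 0 + 0 = 4 ≡ 0 (mod 2).
s = (0, 0, 1, 0)^T — this equals column 2 of H (binary 0010), so error is at position 2.
Correct: flip bit 2 of r = 100110011111010 to get c = 110110011111010.


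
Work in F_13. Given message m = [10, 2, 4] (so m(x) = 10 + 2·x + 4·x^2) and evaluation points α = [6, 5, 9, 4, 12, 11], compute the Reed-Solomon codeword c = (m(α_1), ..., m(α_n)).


c = [10, 3, 1, 4, 12, 9]

Message polynomial: m(x) = 10 + 2·x + 4·x^2 (mod 13).
For each evaluation point α_i, compute m(α_i) mod 13:
  α_1 = 6: Horner steps 4 → 0 → 10, so m(6) = 10.
  α_2 = 5: Horner steps 4 → 9 → 3, so m(5) = 3.
  α_3 = 9: Horner steps 4 → 12 → 1, so m(9) = 1.
  α_4 = 4: Horner steps 4 → 5 → 4, so m(4) = 4.
  α_5 = 12: Horner steps 4 → 11 → 12, so m(12) = 12.
  α_6 = 11: Horner steps 4 → 7 → 9, so m(11) = 9.
Codeword c = [10, 3, 1, 4, 12, 9] ∈ F_13^6.


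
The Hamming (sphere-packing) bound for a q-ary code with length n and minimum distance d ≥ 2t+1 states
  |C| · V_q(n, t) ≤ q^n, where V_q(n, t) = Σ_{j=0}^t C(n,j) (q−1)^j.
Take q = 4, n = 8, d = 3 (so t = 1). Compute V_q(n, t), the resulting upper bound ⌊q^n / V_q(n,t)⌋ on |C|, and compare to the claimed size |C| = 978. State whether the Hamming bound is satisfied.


V_q(n, t) = 25, q^n = 65536, Hamming bound = 2621, |C| = 978 ≤ bound (satisfied).

Step 1: Compute V_q(n, t) = Σ_{j=0}^1 C(n, j) (q−1)^j.
  j = 0: C(8,0)·(3)^0 = 1·1 = 1.
  j = 1: C(8,1)·(3)^1 = 8·3 = 24.
  V_q(n, t) = 1 + 24 = 25.
Step 2: q^n = 4^8 = 65536.
Step 3: Hamming bound ⌊q^n / V_q(n,t)⌋ = ⌊65536/25⌋ = 2621.
Step 4: Compare |C| = 978 to 2621: satisfied.
The claimed |C| lies below the Hamming bound.


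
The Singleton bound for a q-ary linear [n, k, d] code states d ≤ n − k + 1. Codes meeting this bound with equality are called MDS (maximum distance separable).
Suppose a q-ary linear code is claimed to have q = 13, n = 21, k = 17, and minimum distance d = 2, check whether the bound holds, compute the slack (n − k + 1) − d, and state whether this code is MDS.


Singleton RHS = n − k + 1 = 5, slack = 3, bound satisfied, not MDS.

Singleton bound: d ≤ n − k + 1.
Here n = 21, k = 17, so n − k + 1 = 5.
Given d = 2, check d ≤ 5: YES.
Slack = (n − k + 1) − d = 3.
The code is NOT MDS (slack = 3 > 0).
Description: the claimed parameters are [21, 17, 2]_13; such a code would be non-MDS.


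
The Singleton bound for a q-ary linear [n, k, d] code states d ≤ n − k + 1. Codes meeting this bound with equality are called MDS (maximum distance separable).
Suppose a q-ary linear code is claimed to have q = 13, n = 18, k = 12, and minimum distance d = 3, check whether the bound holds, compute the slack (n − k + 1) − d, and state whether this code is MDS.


Singleton RHS = n − k + 1 = 7, slack = 4, bound satisfied, not MDS.

Singleton bound: d ≤ n − k + 1.
Here n = 18, k = 12, so n − k + 1 = 7.
Given d = 3, check d ≤ 7: YES.
Slack = (n − k + 1) − d = 4.
The code is NOT MDS (slack = 4 > 0).
Description: the claimed parameters are [18, 12, 3]_13; such a code would be non-MDS.


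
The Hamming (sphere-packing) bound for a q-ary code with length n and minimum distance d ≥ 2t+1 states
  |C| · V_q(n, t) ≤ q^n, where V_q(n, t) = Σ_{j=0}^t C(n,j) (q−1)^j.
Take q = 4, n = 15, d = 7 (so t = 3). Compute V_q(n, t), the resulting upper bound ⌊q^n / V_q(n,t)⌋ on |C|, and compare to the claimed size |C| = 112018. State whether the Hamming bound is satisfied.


V_q(n, t) = 13276, q^n = 1073741824, Hamming bound = 80878, |C| = 112018 > bound (violated).

Step 1: Compute V_q(n, t) = Σ_{j=0}^3 C(n, j) (q−1)^j.
  j = 0: C(15,0)·(3)^0 = 1·1 = 1.
  j = 1: C(15,1)·(3)^1 = 15·3 = 45.
  j = 2: C(15,2)·(3)^2 = 105·9 = 945.
  j = 3: C(15,3)·(3)^3 = 455·27 = 12285.
  V_q(n, t) = 1 + 45 + 945 + 12285 = 13276.
Step 2: q^n = 4^15 = 1073741824.
Step 3: Hamming bound ⌊q^n / V_q(n,t)⌋ = ⌊1073741824/13276⌋ = 80878.
Step 4: Compare |C| = 112018 to 80878: violated.
The claimed |C| lies above the Hamming bound, so no 4-ary code of length 15 with d ≥ 7 can have 112018 codewords.


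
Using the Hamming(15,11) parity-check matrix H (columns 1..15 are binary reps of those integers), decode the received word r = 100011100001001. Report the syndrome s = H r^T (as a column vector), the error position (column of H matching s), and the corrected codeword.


s = (0, 1, 1, 0)^T, error position = 6, corrected codeword c = 100010100001001

Compute s = H r^T mod 2 one row at a time:
  s_1 = 0 + 0 + 0 + 0 + 1 + 0 + 0 + 1 = 2 ≡ 0 (mod 2).
  s_2 = 0 + 1 + 1 + 1 + 1 + 0 + 0 + 1 = 5 ≡ 1 (mod 2).
  s_3 = 0 + 0 + 1 + 1 + 0 + 0 + 0 + 1 = 3 ≡ 1 (mod 2).
  s_4 = 1 + 0 + 1 + 1 + 0 + 0 + 0 + 1 = 4 ≡ 0 (mod 2).
s = (0, 1, 1, 0)^T — this equals column 6 of H (binary 0110), so error is at position 6.
Correct: flip bit 6 of r = 100011100001001 to get c = 100010100001001.


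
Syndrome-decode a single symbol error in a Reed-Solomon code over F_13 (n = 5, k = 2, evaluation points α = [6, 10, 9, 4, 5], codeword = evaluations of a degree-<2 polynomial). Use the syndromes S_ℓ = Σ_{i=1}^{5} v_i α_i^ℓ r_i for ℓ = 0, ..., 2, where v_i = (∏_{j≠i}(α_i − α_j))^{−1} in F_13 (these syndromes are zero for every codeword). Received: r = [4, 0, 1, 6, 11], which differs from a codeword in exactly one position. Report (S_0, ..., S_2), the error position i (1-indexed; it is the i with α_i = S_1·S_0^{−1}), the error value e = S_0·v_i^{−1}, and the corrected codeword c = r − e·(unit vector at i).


S = (1, 5, 12), error at position 5, error magnitude e = 6, c = [4, 0, 1, 6, 5].

Step 1: column multipliers v_i = (∏_{j≠i}(α_i − α_j))^{−1} mod 13.
  i = 1 (α = 6): (6−10)(6−9)(6−4)(6−5) = (−4)·(−3)·2·1 = 24 ≡ 11, so v_1 = 11^{−1} = 6 (mod 13).
  i = 2 (α = 10): (10−6)(10−9)(10−4)(10−5) = 4·1·6·5 = 120 ≡ 3, so v_2 = 3^{−1} = 9 (mod 13).
  i = 3 (α = 9): (9−6)(9−10)(9−4)(9−5) = 3·(−1)·5·4 = −60 ≡ 5, so v_3 = 5^{−1} = 8 (mod 13).
  i = 4 (α = 4): (4−6)(4−10)(4−9)(4−5) = (−2)·(−6)·(−5)·(−1) = 60 ≡ 8, so v_4 = 8^{−1} = 5 (mod 13).
  i = 5 (α = 5): (5−6)(5−10)(5−9)(5−4) = (−1)·(−5)·(−4)·1 = −20 ≡ 6, so v_5 = 6^{−1} = 11 (mod 13).
  v = [6, 9, 8, 5, 11].
Step 2: syndromes of r = [4, 0, 1, 6, 11] (all sums mod 13).
  S_0 = Σ v_i r_i = 6·4 + 9·0 + 8·1 + 5·6 + 11·11 = 183 ≡ 1.
  S_1 = Σ v_i α_i r_i = 6·6·4 + 9·10·0 + 8·9·1 + 5·4·6 + 11·5·11 = 941 ≡ 5.
  α_i^2 mod 13 = [10, 9, 3, 3, 12].
  S_2 = Σ v_i α_i^2 r_i = 6·10·4 + 9·9·0 + 8·3·1 + 5·3·6 + 11·12·11 = 1806 ≡ 12.
  S = (1, 5, 12) ≠ 0, so r is not a codeword (an error is present).
Step 3: locate the error. For a single error e at position i, S_ℓ = v_i·e·α_i^ℓ, so α_err = S_1/S_0.
  S_0^{−1} = 1^{−1} = 1 (mod 13), so α_err = 5·1 = 5 ≡ 5 = α_5. Error position i = 5.
  Consistency check: S_2/S_1 = 12·8 = 96 ≡ 5 = α_err ✓ (single-error assumption holds).
Step 4: error magnitude e = S_0/v_5 = S_0·∏_{j≠5}(α_5 − α_j) = 1·6 = 6 ≡ 6 (mod 13).
Step 5: correct position 5: c_5 = r_5 − e = 11 − 6 ≡ 5 (mod 13). Hence c = [4, 0, 1, 6, 5].
  Check: interpolating c through the α_i gives m(x) = 10 + 12·x (degree < 2) with m(α_i) = c_i for every i, so c is indeed a codeword.


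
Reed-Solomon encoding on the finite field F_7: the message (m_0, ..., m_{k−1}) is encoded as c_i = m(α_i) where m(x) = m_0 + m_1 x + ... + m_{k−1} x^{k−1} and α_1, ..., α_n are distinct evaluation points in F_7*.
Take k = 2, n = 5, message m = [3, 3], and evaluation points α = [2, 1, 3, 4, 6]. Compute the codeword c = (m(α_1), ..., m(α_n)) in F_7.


c = [2, 6, 5, 1, 0]

Message polynomial: m(x) = 3 + 3·x (mod 7).
For each evaluation point α_i, compute m(α_i) mod 7:
  α_1 = 2: Horner steps 3 → 2, so m(2) = 2.
  α_2 = 1: Horner steps 3 → 6, so m(1) = 6.
  α_3 = 3: Horner steps 3 → 5, so m(3) = 5.
  α_4 = 4: Horner steps 3 → 1, so m(4) = 1.
  α_5 = 6: Horner steps 3 → 0, so m(6) = 0.
Codeword c = [2, 6, 5, 1, 0] ∈ F_7^5.


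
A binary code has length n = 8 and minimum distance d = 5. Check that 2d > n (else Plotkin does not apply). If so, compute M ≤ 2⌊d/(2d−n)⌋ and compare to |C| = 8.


Plotkin bound M ≤ 4; given |C| = 8 > bound (violated).

Check applicability: 2d = 10, n = 8.
2d − n = 2 > 0, so Plotkin applies.
Compute d/(2d−n) = 5/2 ≈ 2.5000.
⌊d/(2d−n)⌋ = 2.
Plotkin bound: M ≤ 2·2 = 4.
Given |C| = 8, check: VIOLATED.
This |C| is above the Plotkin bound, so no binary code with n = 8, d = 5 and 8 codewords exists.


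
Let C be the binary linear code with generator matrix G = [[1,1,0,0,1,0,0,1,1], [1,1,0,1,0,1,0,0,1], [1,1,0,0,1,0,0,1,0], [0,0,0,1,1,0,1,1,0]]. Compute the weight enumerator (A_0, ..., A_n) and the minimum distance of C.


Weight distribution: A_0 = 1, A_1 = 1, A_2 = 1, A_3 = 1, A_4 = 5, A_5 = 5, A_6 = 1, A_7 = 1. Minimum distance d = 1.

Enumerate all 2^4 = 16 messages m ∈ F_2^4.
For each, compute codeword c = mG in F_2^9, then tally its weight.
  m = 0000 → c = 000000000, weight = 0.
  m = 1000 → c = 110010011, weight = 5.
  m = 0100 → c = 110101001, weight = 5.
  m = 1100 → c = 000111010, weight = 4.
  m = 0010 → c = 110010010, weight = 4.
  m = 1010 → c = 000000001, weight = 1.
  m = 0110 → c = 000111011, weight = 5.
  m = 1110 → c = 110101000, weight = 4.
  m = 0001 → c = 000110110, weight = 4.
  m = 1001 → c = 110100101, weight = 5.
  m = 0101 → c = 110011111, weight = 7.
  m = 1101 → c = 000001100, weight = 2.
  m = 0011 → c = 110100100, weight = 4.
  m = 1011 → c = 000110111, weight = 5.
  m = 0111 → c = 000001101, weight = 3.
  m = 1111 → c = 110011110, weight = 6.
Tally weights:
  weight 0: 1 codewords.
  weight 1: 1 codewords.
  weight 2: 1 codewords.
  weight 3: 1 codewords.
  weight 4: 5 codewords.
  weight 5: 5 codewords.
  weight 6: 1 codewords.
  weight 7: 1 codewords.
Minimum distance d = smallest w > 0 with A_w > 0 = 1.
Sanity: Σ A_w = 16 = 2^4 = 16 ✓.


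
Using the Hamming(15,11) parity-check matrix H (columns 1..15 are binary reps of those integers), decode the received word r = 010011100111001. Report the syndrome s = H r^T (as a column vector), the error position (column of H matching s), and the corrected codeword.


s = (0, 1, 0, 0)^T, error position = 4, corrected codeword c = 010111100111001

Compute s = H r^T mod 2 one row at a time:
  s_1 = 0 + 0 + 1 + 1 + 1 + 0 + 0 + 1 = 4 ≡ 0 (mod 2).
  s_2 = 0 + 1 + 1 + 1 + 1 + 0 + 0 + 1 = 5 ≡ 1 (mod 2).
  s_3 = 1 + 0 + 1 + 1 + 1 + 1 + 0 + 1 = 6 ≡ 0 (mod 2).
  s_4 = 0 + 0 + 1 + 1 + 0 + 1 + 0 + 1 = 4 ≡ 0 (mod 2).
s = (0, 1, 0, 0)^T — this equals column 4 of H (binary 0100), so error is at position 4.
Correct: flip bit 4 of r = 010011100111001 to get c = 010111100111001.


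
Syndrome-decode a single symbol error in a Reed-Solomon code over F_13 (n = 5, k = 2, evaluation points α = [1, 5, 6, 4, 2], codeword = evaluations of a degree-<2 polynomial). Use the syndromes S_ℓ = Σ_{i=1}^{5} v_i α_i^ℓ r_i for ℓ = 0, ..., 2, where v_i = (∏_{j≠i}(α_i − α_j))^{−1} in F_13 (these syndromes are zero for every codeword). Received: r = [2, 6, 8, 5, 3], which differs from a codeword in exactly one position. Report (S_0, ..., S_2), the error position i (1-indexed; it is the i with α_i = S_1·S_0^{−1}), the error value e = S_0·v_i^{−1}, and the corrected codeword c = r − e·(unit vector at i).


S = (1, 6, 10), error at position 3, error magnitude e = 1, c = [2, 6, 7, 5, 3].

Step 1: column multipliers v_i = (∏_{j≠i}(α_i − α_j))^{−1} mod 13.
  i = 1 (α = 1): (1−5)(1−6)(1−4)(1−2) = (−4)·(−5)·(−3)·(−1) = 60 ≡ 8, so v_1 = 8^{−1} = 5 (mod 13).
  i = 2 (α = 5): (5−1)(5−6)(5−4)(5−2) = 4·(−1)·1·3 = −12 ≡ 1, so v_2 = 1^{−1} = 1 (mod 13).
  i = 3 (α = 6): (6−1)(6−5)(6−4)(6−2) = 5·1·2·4 = 40 ≡ 1, so v_3 = 1^{−1} = 1 (mod 13).
  i = 4 (α = 4): (4−1)(4−5)(4−6)(4−2) = 3·(−1)·(−2)·2 = 12 ≡ 12, so v_4 = 12^{−1} = 12 (mod 13).
  i = 5 (α = 2): (2−1)(2−5)(2−6)(2−4) = 1·(−3)·(−4)·(−2) = −24 ≡ 2, so v_5 = 2^{−1} = 7 (mod 13).
  v = [5, 1, 1, 12, 7].
Step 2: syndromes of r = [2, 6, 8, 5, 3] (all sums mod 13).
  S_0 = Σ v_i r_i = 5·2 + 1·6 + 1·8 + 12·5 + 7·3 = 105 ≡ 1.
  S_1 = Σ v_i α_i r_i = 5·1·2 + 1·5·6 + 1·6·8 + 12·4·5 + 7·2·3 = 370 ≡ 6.
  α_i^2 mod 13 = [1, 12, 10, 3, 4].
  S_2 = Σ v_i α_i^2 r_i = 5·1·2 + 1·12·6 + 1·10·8 + 12·3·5 + 7·4·3 = 426 ≡ 10.
  S = (1, 6, 10) ≠ 0, so r is not a codeword (an error is present).
Step 3: locate the error. For a single error e at position i, S_ℓ = v_i·e·α_i^ℓ, so α_err = S_1/S_0.
  S_0^{−1} = 1^{−1} = 1 (mod 13), so α_err = 6·1 = 6 ≡ 6 = α_3. Error position i = 3.
  Consistency check: S_2/S_1 = 10·11 = 110 ≡ 6 = α_err ✓ (single-error assumption holds).
Step 4: error magnitude e = S_0/v_3 = S_0·∏_{j≠3}(α_3 − α_j) = 1·1 = 1 ≡ 1 (mod 13).
Step 5: correct position 3: c_3 = r_3 − e = 8 − 1 ≡ 7 (mod 13). Hence c = [2, 6, 7, 5, 3].
  Check: interpolating c through the α_i gives m(x) = 1 + 1·x (degree < 2) with m(α_i) = c_i for every i, so c is indeed a codeword.


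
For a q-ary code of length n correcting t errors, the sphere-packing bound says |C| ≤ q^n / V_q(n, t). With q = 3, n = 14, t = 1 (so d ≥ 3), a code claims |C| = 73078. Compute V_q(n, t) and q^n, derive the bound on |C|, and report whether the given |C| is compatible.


V_q(n, t) = 29, q^n = 4782969, Hamming bound = 164929, |C| = 73078 ≤ bound (satisfied).

Step 1: Compute V_q(n, t) = Σ_{j=0}^1 C(n, j) (q−1)^j.
  j = 0: C(14,0)·(2)^0 = 1·1 = 1.
  j = 1: C(14,1)·(2)^1 = 14·2 = 28.
  V_q(n, t) = 1 + 28 = 29.
Step 2: q^n = 3^14 = 4782969.
Step 3: Hamming bound ⌊q^n / V_q(n,t)⌋ = ⌊4782969/29⌋ = 164929.
Step 4: Compare |C| = 73078 to 164929: satisfied.
The claimed |C| lies below the Hamming bound.


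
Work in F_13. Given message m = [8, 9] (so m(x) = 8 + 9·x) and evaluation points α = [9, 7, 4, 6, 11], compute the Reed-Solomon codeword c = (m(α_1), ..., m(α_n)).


c = [11, 6, 5, 10, 3]

Message polynomial: m(x) = 8 + 9·x (mod 13).
For each evaluation point α_i, compute m(α_i) mod 13:
  α_1 = 9: Horner steps 9 → 11, so m(9) = 11.
  α_2 = 7: Horner steps 9 → 6, so m(7) = 6.
  α_3 = 4: Horner steps 9 → 5, so m(4) = 5.
  α_4 = 6: Horner steps 9 → 10, so m(6) = 10.
  α_5 = 11: Horner steps 9 → 3, so m(11) = 3.
Codeword c = [11, 6, 5, 10, 3] ∈ F_13^5.


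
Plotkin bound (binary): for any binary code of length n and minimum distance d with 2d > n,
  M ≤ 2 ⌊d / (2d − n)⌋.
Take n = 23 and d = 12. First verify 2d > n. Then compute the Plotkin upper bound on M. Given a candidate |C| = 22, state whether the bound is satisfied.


Plotkin bound M ≤ 24; given |C| = 22 ≤ bound (satisfied).

Check applicability: 2d = 24, n = 23.
2d − n = 1 > 0, so Plotkin applies.
Compute d/(2d−n) = 12/1 ≈ 12.0000.
⌊d/(2d−n)⌋ = 12.
Plotkin bound: M ≤ 2·12 = 24.
Given |C| = 22, check: satisfied.
This |C| is below the Plotkin bound.


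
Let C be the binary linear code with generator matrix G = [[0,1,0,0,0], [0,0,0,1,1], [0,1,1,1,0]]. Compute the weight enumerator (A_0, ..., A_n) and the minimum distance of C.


Weight distribution: A_0 = 1, A_1 = 1, A_2 = 3, A_3 = 3. Minimum distance d = 1.

Enumerate all 2^3 = 8 messages m ∈ F_2^3.
For each, compute codeword c = mG in F_2^5, then tally its weight.
  m = 000 → c = 00000, weight = 0.
  m = 100 → c = 01000, weight = 1.
  m = 010 → c = 00011, weight = 2.
  m = 110 → c = 01011, weight = 3.
  m = 001 → c = 01110, weight = 3.
  m = 101 → c = 00110, weight = 2.
  m = 011 → c = 01101, weight = 3.
  m = 111 → c = 00101, weight = 2.
Tally weights:
  weight 0: 1 codewords.
  weight 1: 1 codewords.
  weight 2: 3 codewords.
  weight 3: 3 codewords.
Minimum distance d = smallest w > 0 with A_w > 0 = 1.
Sanity: Σ A_w = 8 = 2^3 = 8 ✓.


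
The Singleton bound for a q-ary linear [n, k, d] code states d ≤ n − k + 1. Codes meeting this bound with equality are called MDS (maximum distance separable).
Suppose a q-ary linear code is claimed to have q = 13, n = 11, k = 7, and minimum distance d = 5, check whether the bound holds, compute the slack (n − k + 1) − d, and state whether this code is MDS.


Singleton RHS = n − k + 1 = 5, slack = 0, bound satisfied, MDS.

Singleton bound: d ≤ n − k + 1.
Here n = 11, k = 7, so n − k + 1 = 5.
Given d = 5, check d ≤ 5: YES.
Slack = (n − k + 1) − d = 0.
The code is MDS (slack = 0).
Description: the claimed parameters are [11, 7, 5]_13; such a code would be MDS (meets Singleton bound).


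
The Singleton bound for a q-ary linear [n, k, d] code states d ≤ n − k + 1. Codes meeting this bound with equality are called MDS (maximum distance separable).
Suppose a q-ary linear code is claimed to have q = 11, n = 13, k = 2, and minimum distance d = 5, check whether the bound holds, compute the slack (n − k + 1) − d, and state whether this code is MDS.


Singleton RHS = n − k + 1 = 12, slack = 7, bound satisfied, not MDS.

Singleton bound: d ≤ n − k + 1.
Here n = 13, k = 2, so n − k + 1 = 12.
Given d = 5, check d ≤ 12: YES.
Slack = (n − k + 1) − d = 7.
The code is NOT MDS (slack = 7 > 0).
Description: the claimed parameters are [13, 2, 5]_11; such a code would be non-MDS.


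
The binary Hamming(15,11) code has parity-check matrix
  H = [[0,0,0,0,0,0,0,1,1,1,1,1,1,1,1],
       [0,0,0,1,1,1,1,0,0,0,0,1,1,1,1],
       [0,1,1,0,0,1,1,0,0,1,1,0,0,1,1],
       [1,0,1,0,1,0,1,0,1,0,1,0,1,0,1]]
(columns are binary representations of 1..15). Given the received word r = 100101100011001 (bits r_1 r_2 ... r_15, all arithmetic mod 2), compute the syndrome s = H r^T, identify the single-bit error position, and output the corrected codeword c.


s = (1, 1, 0, 0)^T, error position = 12, corrected codeword c = 100101100010001

Compute s = H r^T mod 2 one row at a time:
  s_1 = 0 + 0 + 0 + 1 + 1 + 0 + 0 + 1 = 3 ≡ 1 (mod 2).
  s_2 = 1 + 0 + 1 + 1 + 1 + 0 + 0 + 1 = 5 ≡ 1 (mod 2).
  s_3 = 0 + 0 + 1 + 1 + 0 + 1 + 0 + 1 = 4 ≡ 0 (mod 2).
  s_4 = 1 + 0 + 0 + 1 + 0 + 1 + 0 + 1 = 4 ≡ 0 (mod 2).
s = (1, 1, 0, 0)^T — this equals column 12 of H (binary 1100), so error is at position 12.
Correct: flip bit 12 of r = 100101100011001 to get c = 100101100010001.


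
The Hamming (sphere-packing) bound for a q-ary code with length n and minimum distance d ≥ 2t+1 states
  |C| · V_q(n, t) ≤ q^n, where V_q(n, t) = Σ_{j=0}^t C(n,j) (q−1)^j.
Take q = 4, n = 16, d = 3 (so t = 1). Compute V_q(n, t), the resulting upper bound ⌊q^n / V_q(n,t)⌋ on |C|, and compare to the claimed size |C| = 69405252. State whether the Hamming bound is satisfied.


V_q(n, t) = 49, q^n = 4294967296, Hamming bound = 87652393, |C| = 69405252 ≤ bound (satisfied).

Step 1: Compute V_q(n, t) = Σ_{j=0}^1 C(n, j) (q−1)^j.
  j = 0: C(16,0)·(3)^0 = 1·1 = 1.
  j = 1: C(16,1)·(3)^1 = 16·3 = 48.
  V_q(n, t) = 1 + 48 = 49.
Step 2: q^n = 4^16 = 4294967296.
Step 3: Hamming bound ⌊q^n / V_q(n,t)⌋ = ⌊4294967296/49⌋ = 87652393.
Step 4: Compare |C| = 69405252 to 87652393: satisfied.
The claimed |C| lies below the Hamming bound.


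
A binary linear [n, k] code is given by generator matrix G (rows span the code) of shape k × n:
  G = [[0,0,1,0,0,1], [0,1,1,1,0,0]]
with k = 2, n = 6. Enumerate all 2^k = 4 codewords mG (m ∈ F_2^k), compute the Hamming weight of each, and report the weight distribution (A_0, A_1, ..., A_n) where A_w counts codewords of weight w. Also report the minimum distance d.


Weight distribution: A_0 = 1, A_2 = 1, A_3 = 2. Minimum distance d = 2.

Enumerate all 2^2 = 4 messages m ∈ F_2^2.
For each, compute codeword c = mG in F_2^6, then tally its weight.
  m = 00 → c = 000000, weight = 0.
  m = 10 → c = 001001, weight = 2.
  m = 01 → c = 011100, weight = 3.
  m = 11 → c = 010101, weight = 3.
Tally weights:
  weight 0: 1 codewords.
  weight 2: 1 codewords.
  weight 3: 2 codewords.
Minimum distance d = smallest w > 0 with A_w > 0 = 2.
Sanity: Σ A_w = 4 = 2^2 = 4 ✓.


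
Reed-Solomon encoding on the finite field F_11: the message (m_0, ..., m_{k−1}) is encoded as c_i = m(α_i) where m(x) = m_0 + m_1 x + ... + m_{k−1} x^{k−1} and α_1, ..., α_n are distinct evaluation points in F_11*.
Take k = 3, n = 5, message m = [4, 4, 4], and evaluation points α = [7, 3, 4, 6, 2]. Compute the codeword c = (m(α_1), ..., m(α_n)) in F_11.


c = [8, 8, 7, 7, 6]

Message polynomial: m(x) = 4 + 4·x + 4·x^2 (mod 11).
For each evaluation point α_i, compute m(α_i) mod 11:
  α_1 = 7: Horner steps 4 → 10 → 8, so m(7) = 8.
  α_2 = 3: Horner steps 4 → 5 → 8, so m(3) = 8.
  α_3 = 4: Horner steps 4 → 9 → 7, so m(4) = 7.
  α_4 = 6: Horner steps 4 → 6 → 7, so m(6) = 7.
  α_5 = 2: Horner steps 4 → 1 → 6, so m(2) = 6.
Codeword c = [8, 8, 7, 7, 6] ∈ F_11^5.


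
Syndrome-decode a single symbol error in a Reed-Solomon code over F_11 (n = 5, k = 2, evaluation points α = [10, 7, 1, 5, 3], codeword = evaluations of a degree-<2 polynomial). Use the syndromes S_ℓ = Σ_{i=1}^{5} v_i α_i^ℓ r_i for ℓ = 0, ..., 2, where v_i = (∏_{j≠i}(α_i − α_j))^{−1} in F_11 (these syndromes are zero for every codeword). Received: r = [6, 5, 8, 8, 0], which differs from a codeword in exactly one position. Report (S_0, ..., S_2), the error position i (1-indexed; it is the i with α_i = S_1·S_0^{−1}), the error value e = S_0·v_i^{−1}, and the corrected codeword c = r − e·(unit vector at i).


S = (9, 9, 9), error at position 3, error magnitude e = 5, c = [6, 5, 3, 8, 0].

Step 1: column multipliers v_i = (∏_{j≠i}(α_i − α_j))^{−1} mod 11.
  i = 1 (α = 10): (10−7)(10−1)(10−5)(10−3) = 3·9·5·7 = 945 ≡ 10, so v_1 = 10^{−1} = 10 (mod 11).
  i = 2 (α = 7): (7−10)(7−1)(7−5)(7−3) = (−3)·6·2·4 = −144 ≡ 10, so v_2 = 10^{−1} = 10 (mod 11).
  i = 3 (α = 1): (1−10)(1−7)(1−5)(1−3) = (−9)·(−6)·(−4)·(−2) = 432 ≡ 3, so v_3 = 3^{−1} = 4 (mod 11).
  i = 4 (α = 5): (5−10)(5−7)(5−1)(5−3) = (−5)·(−2)·4·2 = 80 ≡ 3, so v_4 = 3^{−1} = 4 (mod 11).
  i = 5 (α = 3): (3−10)(3−7)(3−1)(3−5) = (−7)·(−4)·2·(−2) = −112 ≡ 9, so v_5 = 9^{−1} = 5 (mod 11).
  v = [10, 10, 4, 4, 5].
Step 2: syndromes of r = [6, 5, 8, 8, 0] (all sums mod 11).
  S_0 = Σ v_i r_i = 10·6 + 10·5 + 4·8 + 4·8 + 5·0 = 174 ≡ 9.
  S_1 = Σ v_i α_i r_i = 10·10·6 + 10·7·5 + 4·1·8 + 4·5·8 + 5·3·0 = 1142 ≡ 9.
  α_i^2 mod 11 = [1, 5, 1, 3, 9].
  S_2 = Σ v_i α_i^2 r_i = 10·1·6 + 10·5·5 + 4·1·8 + 4·3·8 + 5·9·0 = 438 ≡ 9.
  S = (9, 9, 9) ≠ 0, so r is not a codeword (an error is present).
Step 3: locate the error. For a single error e at position i, S_ℓ = v_i·e·α_i^ℓ, so α_err = S_1/S_0.
  S_0^{−1} = 9^{−1} = 5 (mod 11), so α_err = 9·5 = 45 ≡ 1 = α_3. Error position i = 3.
  Consistency check: S_2/S_1 = 9·5 = 45 ≡ 1 = α_err ✓ (single-error assumption holds).
Step 4: error magnitude e = S_0/v_3 = S_0·∏_{j≠3}(α_3 − α_j) = 9·3 = 27 ≡ 5 (mod 11).
Step 5: correct position 3: c_3 = r_3 − e = 8 − 5 ≡ 3 (mod 11). Hence c = [6, 5, 3, 8, 0].
  Check: interpolating c through the α_i gives m(x) = 10 + 4·x (degree < 2) with m(α_i) = c_i for every i, so c is indeed a codeword.


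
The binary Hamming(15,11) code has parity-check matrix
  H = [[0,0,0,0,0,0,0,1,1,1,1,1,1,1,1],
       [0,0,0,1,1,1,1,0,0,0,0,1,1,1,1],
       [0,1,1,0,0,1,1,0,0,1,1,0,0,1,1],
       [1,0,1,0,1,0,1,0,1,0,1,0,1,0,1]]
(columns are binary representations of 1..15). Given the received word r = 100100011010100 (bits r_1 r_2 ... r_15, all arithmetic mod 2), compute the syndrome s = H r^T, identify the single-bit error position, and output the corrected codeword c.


s = (0, 0, 1, 0)^T, error position = 2, corrected codeword c = 110100011010100

Compute s = H r^T mod 2 one row at a time:
  s_1 = 1 + 1 + 0 + 1 + 0 + 1 + 0 + 0 = 4 ≡ 0 (mod 2).
  s_2 = 1 + 0 + 0 + 0 + 0 + 1 + 0 + 0 = 2 ≡ 0 (mod 2).
  s_3 = 0 + 0 + 0 + 0 + 0 + 1 + 0 + 0 = 1 ≡ 1 (mod 2).
  s_4 = 1 + 0 + 0 + 0 + 1 + 1 + 1 + 0 = 4 ≡ 0 (mod 2).
s = (0, 0, 1, 0)^T — this equals column 2 of H (binary 0010), so error is at position 2.
Correct: flip bit 2 of r = 100100011010100 to get c = 110100011010100.


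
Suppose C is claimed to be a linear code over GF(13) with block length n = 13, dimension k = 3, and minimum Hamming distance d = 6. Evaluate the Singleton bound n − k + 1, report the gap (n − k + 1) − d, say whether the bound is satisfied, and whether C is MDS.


Singleton RHS = n − k + 1 = 11, slack = 5, bound satisfied, not MDS.

Singleton bound: d ≤ n − k + 1.
Here n = 13, k = 3, so n − k + 1 = 11.
Given d = 6, check d ≤ 11: YES.
Slack = (n − k + 1) − d = 5.
The code is NOT MDS (slack = 5 > 0).
Description: the claimed parameters are [13, 3, 6]_13; such a code would be non-MDS.


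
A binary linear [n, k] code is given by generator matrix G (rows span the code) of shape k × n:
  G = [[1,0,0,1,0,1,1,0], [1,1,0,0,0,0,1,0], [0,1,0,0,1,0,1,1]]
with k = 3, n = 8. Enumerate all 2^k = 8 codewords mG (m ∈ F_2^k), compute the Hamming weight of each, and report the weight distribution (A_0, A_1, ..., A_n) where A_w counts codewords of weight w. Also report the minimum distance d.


Weight distribution: A_0 = 1, A_3 = 3, A_4 = 2, A_5 = 1, A_6 = 1. Minimum distance d = 3.

Enumerate all 2^3 = 8 messages m ∈ F_2^3.
For each, compute codeword c = mG in F_2^8, then tally its weight.
  m = 000 → c = 00000000, weight = 0.
  m = 100 → c = 10010110, weight = 4.
  m = 010 → c = 11000010, weight = 3.
  m = 110 → c = 01010100, weight = 3.
  m = 001 → c = 01001011, weight = 4.
  m = 101 → c = 11011101, weight = 6.
  m = 011 → c = 10001001, weight = 3.
  m = 111 → c = 00011111, weight = 5.
Tally weights:
  weight 0: 1 codewords.
  weight 3: 3 codewords.
  weight 4: 2 codewords.
  weight 5: 1 codewords.
  weight 6: 1 codewords.
Minimum distance d = smallest w > 0 with A_w > 0 = 3.
Sanity: Σ A_w = 8 = 2^3 = 8 ✓.


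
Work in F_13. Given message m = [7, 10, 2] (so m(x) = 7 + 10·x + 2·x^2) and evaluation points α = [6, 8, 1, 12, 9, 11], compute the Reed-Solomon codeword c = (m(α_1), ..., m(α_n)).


c = [9, 7, 6, 12, 12, 8]

Message polynomial: m(x) = 7 + 10·x + 2·x^2 (mod 13).
For each evaluation point α_i, compute m(α_i) mod 13:
  α_1 = 6: Horner steps 2 → 9 → 9, so m(6) = 9.
  α_2 = 8: Horner steps 2 → 0 → 7, so m(8) = 7.
  α_3 = 1: Horner steps 2 → 12 → 6, so m(1) = 6.
  α_4 = 12: Horner steps 2 → 8 → 12, so m(12) = 12.
  α_5 = 9: Horner steps 2 → 2 → 12, so m(9) = 12.
  α_6 = 11: Horner steps 2 → 6 → 8, so m(11) = 8.
Codeword c = [9, 7, 6, 12, 12, 8] ∈ F_13^6.


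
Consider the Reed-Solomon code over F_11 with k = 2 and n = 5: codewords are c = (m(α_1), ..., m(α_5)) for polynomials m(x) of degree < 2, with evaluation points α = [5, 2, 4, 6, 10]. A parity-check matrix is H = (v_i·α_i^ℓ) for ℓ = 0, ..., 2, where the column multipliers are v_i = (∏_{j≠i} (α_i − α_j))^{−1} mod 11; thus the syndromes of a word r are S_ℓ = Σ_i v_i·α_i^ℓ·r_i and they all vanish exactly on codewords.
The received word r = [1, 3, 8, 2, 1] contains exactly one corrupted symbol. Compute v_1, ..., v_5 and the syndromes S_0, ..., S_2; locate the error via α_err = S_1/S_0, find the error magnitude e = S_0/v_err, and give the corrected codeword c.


S = (10, 6, 8), error at position 1, error magnitude e = 7, c = [5, 3, 8, 2, 1].

Step 1: column multipliers v_i = (∏_{j≠i}(α_i − α_j))^{−1} mod 11.
  i = 1 (α = 5): (5−2)(5−4)(5−6)(5−10) = 3·1·(−1)·(−5) = 15 ≡ 4, so v_1 = 4^{−1} = 3 (mod 11).
  i = 2 (α = 2): (2−5)(2−4)(2−6)(2−10) = (−3)·(−2)·(−4)·(−8) = 192 ≡ 5, so v_2 = 5^{−1} = 9 (mod 11).
  i = 3 (α = 4): (4−5)(4−2)(4−6)(4−10) = (−1)·2·(−2)·(−6) = −24 ≡ 9, so v_3 = 9^{−1} = 5 (mod 11).
  i = 4 (α = 6): (6−5)(6−2)(6−4)(6−10) = 1·4·2·(−4) = −32 ≡ 1, so v_4 = 1^{−1} = 1 (mod 11).
  i = 5 (α = 10): (10−5)(10−2)(10−4)(10−6) = 5·8·6·4 = 960 ≡ 3, so v_5 = 3^{−1} = 4 (mod 11).
  v = [3, 9, 5, 1, 4].
Step 2: syndromes of r = [1, 3, 8, 2, 1] (all sums mod 11).
  S_0 = Σ v_i r_i = 3·1 + 9·3 + 5·8 + 1·2 + 4·1 = 76 ≡ 10.
  S_1 = Σ v_i α_i r_i = 3·5·1 + 9·2·3 + 5·4·8 + 1·6·2 + 4·10·1 = 281 ≡ 6.
  α_i^2 mod 11 = [3, 4, 5, 3, 1].
  S_2 = Σ v_i α_i^2 r_i = 3·3·1 + 9·4·3 + 5·5·8 + 1·3·2 + 4·1·1 = 327 ≡ 8.
  S = (10, 6, 8) ≠ 0, so r is not a codeword (an error is present).
Step 3: locate the error. For a single error e at position i, S_ℓ = v_i·e·α_i^ℓ, so α_err = S_1/S_0.
  S_0^{−1} = 10^{−1} = 10 (mod 11), so α_err = 6·10 = 60 ≡ 5 = α_1. Error position i = 1.
  Consistency check: S_2/S_1 = 8·2 = 16 ≡ 5 = α_err ✓ (single-error assumption holds).
Step 4: error magnitude e = S_0/v_1 = S_0·∏_{j≠1}(α_1 − α_j) = 10·4 = 40 ≡ 7 (mod 11).
Step 5: correct position 1: c_1 = r_1 − e = 1 − 7 ≡ 5 (mod 11). Hence c = [5, 3, 8, 2, 1].
  Check: interpolating c through the α_i gives m(x) = 9 + 8·x (degree < 2) with m(α_i) = c_i for every i, so c is indeed a codeword.


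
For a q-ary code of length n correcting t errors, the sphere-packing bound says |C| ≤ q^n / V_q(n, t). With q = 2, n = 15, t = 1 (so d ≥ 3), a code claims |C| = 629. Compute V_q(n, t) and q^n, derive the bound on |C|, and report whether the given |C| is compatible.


V_q(n, t) = 16, q^n = 32768, Hamming bound = 2048, |C| = 629 ≤ bound (satisfied).

Step 1: Compute V_q(n, t) = Σ_{j=0}^1 C(n, j) (q−1)^j.
  j = 0: C(15,0)·(1)^0 = 1·1 = 1.
  j = 1: C(15,1)·(1)^1 = 15·1 = 15.
  V_q(n, t) = 1 + 15 = 16.
Step 2: q^n = 2^15 = 32768.
Step 3: Hamming bound ⌊q^n / V_q(n,t)⌋ = ⌊32768/16⌋ = 2048.
Step 4: Compare |C| = 629 to 2048: satisfied.
The claimed |C| lies below the Hamming bound.


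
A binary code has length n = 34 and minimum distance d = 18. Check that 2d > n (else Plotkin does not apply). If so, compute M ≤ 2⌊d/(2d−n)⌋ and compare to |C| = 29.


Plotkin bound M ≤ 18; given |C| = 29 > bound (violated).

Check applicability: 2d = 36, n = 34.
2d − n = 2 > 0, so Plotkin applies.
Compute d/(2d−n) = 18/2 ≈ 9.0000.
⌊d/(2d−n)⌋ = 9.
Plotkin bound: M ≤ 2·9 = 18.
Given |C| = 29, check: VIOLATED.
This |C| is above the Plotkin bound, so no binary code with n = 34, d = 18 and 29 codewords exists.


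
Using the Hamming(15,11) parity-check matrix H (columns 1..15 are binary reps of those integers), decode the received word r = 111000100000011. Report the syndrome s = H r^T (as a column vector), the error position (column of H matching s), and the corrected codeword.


s = (0, 1, 1, 0)^T, error position = 6, corrected codeword c = 111001100000011

Compute s = H r^T mod 2 one row at a time:
  s_1 = 0 + 0 + 0 + 0 + 0 + 0 + 1 + 1 = 2 ≡ 0 (mod 2).
  s_2 = 0 + 0 + 0 + 1 + 0 + 0 + 1 + 1 = 3 ≡ 1 (mod 2).
  s_3 = 1 + 1 + 0 + 1 + 0 + 0 + 1 + 1 = 5 ≡ 1 (mod 2).
  s_4 = 1 + 1 + 0 + 1 + 0 + 0 + 0 + 1 = 4 ≡ 0 (mod 2).
s = (0, 1, 1, 0)^T — this equals column 6 of H (binary 0110), so error is at position 6.
Correct: flip bit 6 of r = 111000100000011 to get c = 111001100000011.


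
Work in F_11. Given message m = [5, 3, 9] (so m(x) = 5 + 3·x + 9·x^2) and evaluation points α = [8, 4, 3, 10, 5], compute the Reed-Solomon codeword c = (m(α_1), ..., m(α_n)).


c = [0, 7, 7, 0, 3]

Message polynomial: m(x) = 5 + 3·x + 9·x^2 (mod 11).
For each evaluation point α_i, compute m(α_i) mod 11:
  α_1 = 8: Horner steps 9 → 9 → 0, so m(8) = 0.
  α_2 = 4: Horner steps 9 → 6 → 7, so m(4) = 7.
  α_3 = 3: Horner steps 9 → 8 → 7, so m(3) = 7.
  α_4 = 10: Horner steps 9 → 5 → 0, so m(10) = 0.
  α_5 = 5: Horner steps 9 → 4 → 3, so m(5) = 3.
Codeword c = [0, 7, 7, 0, 3] ∈ F_11^5.
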